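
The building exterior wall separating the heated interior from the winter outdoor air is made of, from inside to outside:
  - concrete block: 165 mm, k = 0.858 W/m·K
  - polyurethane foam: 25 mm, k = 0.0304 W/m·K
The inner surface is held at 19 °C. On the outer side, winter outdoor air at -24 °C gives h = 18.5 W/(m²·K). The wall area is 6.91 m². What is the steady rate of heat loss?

Q ≈ 278 W

Thermal resistances in series:
R_concrete block = L/(kA) = 0.165/(0.858×6.91) = 0.02783 K/W
R_polyurethane foam = L/(kA) = 0.025/(0.0304×6.91) = 0.119 K/W
R_outer film = 1/(h_o·A) = 1/(18.5×6.91) = 0.007823 K/W
R_total = 0.1547 K/W
Q = ΔT / R_total = 43 / 0.1547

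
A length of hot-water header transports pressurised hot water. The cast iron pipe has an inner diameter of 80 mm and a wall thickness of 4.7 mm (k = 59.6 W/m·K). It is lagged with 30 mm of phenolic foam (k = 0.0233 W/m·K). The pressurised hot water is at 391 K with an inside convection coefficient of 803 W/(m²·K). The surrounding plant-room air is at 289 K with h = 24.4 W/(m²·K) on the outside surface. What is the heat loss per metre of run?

Treating each annulus and film as a series resistance:
R_inner film = 1/(h_i·2πr₁L) = 1/(803×2π×0.04×1) = 0.004955 K/W
R_cast iron pipe wall = ln(44.7/40)/(2π×59.6×1) = 2.967×10^-4 K/W
R_phenolic foam = ln(74.7/44.7)/(2π×0.0233×1) = 3.508 K/W
R_outer film = 1/(h_o·2πr_oL) = 1/(24.4×2π×0.0747×1) = 0.08732 K/W
R_total = 3.6 K/W
Q = ΔT/R_total = 102/3.6

q′ ≈ 28.3 W/m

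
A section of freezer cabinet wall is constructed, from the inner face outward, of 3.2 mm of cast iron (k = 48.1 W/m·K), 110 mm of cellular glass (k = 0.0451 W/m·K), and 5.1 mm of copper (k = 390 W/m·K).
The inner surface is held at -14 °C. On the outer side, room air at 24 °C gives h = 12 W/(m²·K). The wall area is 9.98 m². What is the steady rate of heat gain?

Series thermal resistances:
R_cast iron = L/(kA) = 0.0032/(48.1×9.98) = 6.666×10^-6 K/W
R_cellular glass = L/(kA) = 0.11/(0.0451×9.98) = 0.2444 K/W
R_copper = L/(kA) = 0.0051/(390×9.98) = 1.31×10^-6 K/W
R_outer film = 1/(h_o·A) = 1/(12×9.98) = 0.00835 K/W
R_total = 0.2527 K/W
Q = ΔT / R_total = 38 / 0.2527

Q ≈ 150 W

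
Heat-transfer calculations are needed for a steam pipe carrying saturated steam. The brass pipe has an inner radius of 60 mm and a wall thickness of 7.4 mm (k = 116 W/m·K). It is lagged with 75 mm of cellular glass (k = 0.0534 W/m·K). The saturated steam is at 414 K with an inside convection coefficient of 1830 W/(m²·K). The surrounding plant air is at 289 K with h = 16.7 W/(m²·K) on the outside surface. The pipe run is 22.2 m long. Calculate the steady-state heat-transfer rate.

Q ≈ 1210 W

Cylindrical conduction, so R = ln(r₂/r₁)/(2πkL) per layer, in series:
R_inner film = 1/(h_i·2πr₁L) = 1/(1830×2π×0.06×22.2) = 6.529×10^-5 K/W
R_brass pipe wall = ln(67.4/60)/(2π×116×22.2) = 7.188×10^-6 K/W
R_cellular glass = ln(142.4/67.4)/(2π×0.0534×22.2) = 0.1004 K/W
R_outer film = 1/(h_o·2πr_oL) = 1/(16.7×2π×0.1424×22.2) = 0.003015 K/W
R_total = 0.1035 K/W
Q = ΔT/R_total = 125/0.1035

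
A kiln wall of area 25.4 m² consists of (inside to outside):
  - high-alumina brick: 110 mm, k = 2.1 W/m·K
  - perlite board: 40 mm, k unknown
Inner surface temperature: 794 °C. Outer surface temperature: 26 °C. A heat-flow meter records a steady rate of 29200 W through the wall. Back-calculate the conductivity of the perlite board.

k ≈ 0.065 W/(m·K)

Series thermal resistances:
R_high-alumina brick = L/(kA) = 0.11/(2.1×25.4) = 0.002062 K/W
Sum of known resistances R_other = 0.002062 K/W
Total R = ΔT/Q = 768/29200 = 0.0263 K/W
R_perlite board = R_total − R_other = 0.02424 K/W
k = L/(R·A) = 0.04/(0.02424×25.4)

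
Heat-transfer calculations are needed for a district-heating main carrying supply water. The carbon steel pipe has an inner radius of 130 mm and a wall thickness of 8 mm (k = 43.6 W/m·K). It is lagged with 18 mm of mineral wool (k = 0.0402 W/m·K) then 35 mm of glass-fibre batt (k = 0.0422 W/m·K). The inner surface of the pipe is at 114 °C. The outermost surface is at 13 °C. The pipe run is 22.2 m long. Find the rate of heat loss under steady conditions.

Cylindrical conduction, so R = ln(r₂/r₁)/(2πkL) per layer, in series:
R_carbon steel pipe wall = ln(138/130)/(2π×43.6×22.2) = 9.82×10^-6 K/W
R_mineral wool = ln(156/138)/(2π×0.0402×22.2) = 0.02186 K/W
R_glass-fibre batt = ln(191/156)/(2π×0.0422×22.2) = 0.03439 K/W
R_total = 0.05626 K/W
Q = ΔT/R_total = 101/0.05626

Q ≈ 1800 W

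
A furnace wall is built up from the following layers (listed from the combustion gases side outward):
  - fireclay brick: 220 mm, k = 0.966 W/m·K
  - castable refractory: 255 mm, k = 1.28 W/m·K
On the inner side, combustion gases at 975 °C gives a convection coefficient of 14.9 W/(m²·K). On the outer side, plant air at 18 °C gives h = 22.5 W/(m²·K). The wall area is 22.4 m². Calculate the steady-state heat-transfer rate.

Q ≈ 39800 W

Series thermal resistances:
R_inner film = 1/(h_i·A) = 1/(14.9×22.4) = 0.002996 K/W
R_fireclay brick = L/(kA) = 0.22/(0.966×22.4) = 0.01017 K/W
R_castable refractory = L/(kA) = 0.255/(1.28×22.4) = 0.008894 K/W
R_outer film = 1/(h_o·A) = 1/(22.5×22.4) = 0.001984 K/W
R_total = 0.02404 K/W
Q = ΔT / R_total = 957 / 0.02404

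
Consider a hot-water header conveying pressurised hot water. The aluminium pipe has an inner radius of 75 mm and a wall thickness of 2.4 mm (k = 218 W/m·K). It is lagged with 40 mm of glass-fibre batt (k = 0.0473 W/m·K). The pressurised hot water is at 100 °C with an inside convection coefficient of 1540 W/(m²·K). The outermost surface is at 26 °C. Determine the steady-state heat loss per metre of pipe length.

Cylindrical conduction, so R = ln(r₂/r₁)/(2πkL) per layer, in series:
R_inner film = 1/(h_i·2πr₁L) = 1/(1540×2π×0.075×1) = 0.001378 K/W
R_aluminium pipe wall = ln(77.4/75)/(2π×218×1) = 2.3×10^-5 K/W
R_glass-fibre batt = ln(117.4/77.4)/(2π×0.0473×1) = 1.402 K/W
R_total = 1.403 K/W
Q = ΔT/R_total = 74/1.403

q′ ≈ 52.7 W/m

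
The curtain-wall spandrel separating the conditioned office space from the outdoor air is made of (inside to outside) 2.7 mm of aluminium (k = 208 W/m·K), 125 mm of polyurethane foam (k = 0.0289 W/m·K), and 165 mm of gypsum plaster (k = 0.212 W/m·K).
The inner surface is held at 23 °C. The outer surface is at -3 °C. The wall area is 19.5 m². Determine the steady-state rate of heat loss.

Treating each layer as a thermal resistance in series:
R_aluminium = L/(kA) = 0.0027/(208×19.5) = 6.657×10^-7 K/W
R_polyurethane foam = L/(kA) = 0.125/(0.0289×19.5) = 0.2218 K/W
R_gypsum plaster = L/(kA) = 0.165/(0.212×19.5) = 0.03991 K/W
R_total = 0.2617 K/W
Q = ΔT / R_total = 26 / 0.2617

Q ≈ 99.3 W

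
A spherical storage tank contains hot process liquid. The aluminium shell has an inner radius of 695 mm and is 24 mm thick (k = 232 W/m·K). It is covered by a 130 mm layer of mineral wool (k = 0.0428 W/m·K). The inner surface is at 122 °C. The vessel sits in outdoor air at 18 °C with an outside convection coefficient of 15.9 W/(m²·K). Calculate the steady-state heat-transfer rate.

Radial (spherical) resistances in series:
R_aluminium shell = (1/0.695 − 1/0.719)/(4π×232) = 1.647×10^-5 K/W
R_mineral wool = (1/0.719 − 1/0.849)/(4π×0.0428) = 0.396 K/W
R_outer film = 1/(h·4πr_o²) = 1/(15.9×4π×0.849²) = 0.006943 K/W
R_total = 0.4029 K/W
Q = ΔT/R_total = 104/0.4029

Q ≈ 258 W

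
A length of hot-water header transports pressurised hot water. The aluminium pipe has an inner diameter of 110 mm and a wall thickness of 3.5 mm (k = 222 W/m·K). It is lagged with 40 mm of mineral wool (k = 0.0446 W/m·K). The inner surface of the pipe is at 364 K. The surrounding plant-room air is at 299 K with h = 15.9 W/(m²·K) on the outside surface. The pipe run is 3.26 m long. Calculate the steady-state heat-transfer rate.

Q ≈ 108 W

Per-layer cylindrical resistances, series-summed:
R_aluminium pipe wall = ln(58.5/55)/(2π×222×3.26) = 1.357×10^-5 K/W
R_mineral wool = ln(98.5/58.5)/(2π×0.0446×3.26) = 0.5703 K/W
R_outer film = 1/(h_o·2πr_oL) = 1/(15.9×2π×0.0985×3.26) = 0.03117 K/W
R_total = 0.6015 K/W
Q = ΔT/R_total = 65/0.6015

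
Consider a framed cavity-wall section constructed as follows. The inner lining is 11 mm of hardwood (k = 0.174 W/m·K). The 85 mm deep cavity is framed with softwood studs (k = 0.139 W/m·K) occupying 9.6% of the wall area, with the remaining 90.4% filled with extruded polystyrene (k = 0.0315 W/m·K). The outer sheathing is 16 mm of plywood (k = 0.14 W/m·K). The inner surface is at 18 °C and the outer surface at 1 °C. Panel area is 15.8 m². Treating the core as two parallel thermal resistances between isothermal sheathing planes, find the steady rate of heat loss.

Q ≈ 122 W

Sheathing layers in series; stud and cavity paths in parallel between them.
R_inner = 0.011/(0.174×15.8) = 0.004001 K/W
R_stud  = 0.085/(0.139×0.096×15.8) = 0.4032 K/W
R_cav   = 0.085/(0.0315×0.904×15.8) = 0.1889 K/W
1/R_core = 1/R_stud + 1/R_cav → R_core = 0.1286 K/W
R_outer = 0.016/(0.14×15.8) = 0.007233 K/W
R_total = 0.1399 K/W
Q = ΔT/R_total = 17/0.1399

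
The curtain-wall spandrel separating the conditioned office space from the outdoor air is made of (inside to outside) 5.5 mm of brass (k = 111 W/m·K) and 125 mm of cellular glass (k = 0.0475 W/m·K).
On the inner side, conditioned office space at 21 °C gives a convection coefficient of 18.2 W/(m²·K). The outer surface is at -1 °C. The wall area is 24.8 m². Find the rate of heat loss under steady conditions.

Q ≈ 203 W

Thermal resistances in series:
R_inner film = 1/(h_i·A) = 1/(18.2×24.8) = 0.002216 K/W
R_brass = L/(kA) = 0.0055/(111×24.8) = 1.998×10^-6 K/W
R_cellular glass = L/(kA) = 0.125/(0.0475×24.8) = 0.1061 K/W
R_total = 0.1083 K/W
Q = ΔT / R_total = 22 / 0.1083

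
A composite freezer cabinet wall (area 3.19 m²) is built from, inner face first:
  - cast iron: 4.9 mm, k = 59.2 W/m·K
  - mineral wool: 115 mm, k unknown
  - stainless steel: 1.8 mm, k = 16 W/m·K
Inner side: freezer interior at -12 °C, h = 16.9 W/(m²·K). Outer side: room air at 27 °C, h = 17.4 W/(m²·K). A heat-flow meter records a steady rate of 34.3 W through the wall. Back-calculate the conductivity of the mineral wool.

Treating each layer as a thermal resistance in series:
R_inner film = 1/(h_i·A) = 1/(16.9×3.19) = 0.01855 K/W
R_cast iron = L/(kA) = 0.0049/(59.2×3.19) = 2.595×10^-5 K/W
R_stainless steel = L/(kA) = 0.0018/(16×3.19) = 3.527×10^-5 K/W
R_outer film = 1/(h_o·A) = 1/(17.4×3.19) = 0.01802 K/W
Sum of known resistances R_other = 0.03663 K/W
Total R = ΔT/Q = 39/34.3 = 1.137 K/W
R_mineral wool = R_total − R_other = 1.1 K/W
k = L/(R·A) = 0.115/(1.1×3.19)

k ≈ 0.0328 W/(m·K)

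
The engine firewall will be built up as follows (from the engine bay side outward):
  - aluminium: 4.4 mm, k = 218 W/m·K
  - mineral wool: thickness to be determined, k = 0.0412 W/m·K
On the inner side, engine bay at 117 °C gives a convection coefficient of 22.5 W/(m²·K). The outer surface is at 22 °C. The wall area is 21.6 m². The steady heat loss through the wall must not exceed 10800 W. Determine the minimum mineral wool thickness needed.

L ≈ 6 mm

Using the resistance-network approach (series):
R_inner film = 1/(h_i·A) = 1/(22.5×21.6) = 0.002058 K/W
R_aluminium = L/(kA) = 0.0044/(218×21.6) = 9.344×10^-7 K/W
Sum of the known resistances R_other = 0.002059 K/W
Required total resistance R_tot = ΔT/Q_allow = 95/10800 = 0.008796 K/W
R_mineral wool = R_tot − R_other = 0.006738 K/W
L = R·k·A = 0.006738×0.0412×21.6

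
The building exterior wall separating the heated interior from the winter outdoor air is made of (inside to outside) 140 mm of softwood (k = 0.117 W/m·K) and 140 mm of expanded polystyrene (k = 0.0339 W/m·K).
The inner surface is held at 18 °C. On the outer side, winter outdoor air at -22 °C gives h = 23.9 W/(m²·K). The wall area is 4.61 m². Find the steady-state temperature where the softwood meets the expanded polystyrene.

Series thermal resistances:
R_softwood = L/(kA) = 0.14/(0.117×4.61) = 0.2596 K/W
R_expanded polystyrene = L/(kA) = 0.14/(0.0339×4.61) = 0.8958 K/W
R_outer film = 1/(h_o·A) = 1/(23.9×4.61) = 0.009076 K/W
R_total = 1.164 K/W;  Q = ΔT/R_total = 40/1.164 = 34.35 W
T_interface = T_inner − Q·ΣR(inner→interface) = 18 − 34.4×0.2596

T ≈ 9.08 °C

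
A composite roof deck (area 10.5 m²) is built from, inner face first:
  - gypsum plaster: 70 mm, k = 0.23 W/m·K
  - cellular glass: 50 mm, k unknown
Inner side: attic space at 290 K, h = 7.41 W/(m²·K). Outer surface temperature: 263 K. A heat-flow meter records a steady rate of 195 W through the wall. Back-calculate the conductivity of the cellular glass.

k ≈ 0.0493 W/(m·K)

Using the resistance-network approach (series):
R_inner film = 1/(h_i·A) = 1/(7.41×10.5) = 0.01285 K/W
R_gypsum plaster = L/(kA) = 0.07/(0.23×10.5) = 0.02899 K/W
Sum of known resistances R_other = 0.04184 K/W
Total R = ΔT/Q = 27/195 = 0.1385 K/W
R_cellular glass = R_total − R_other = 0.09662 K/W
k = L/(R·A) = 0.05/(0.09662×10.5)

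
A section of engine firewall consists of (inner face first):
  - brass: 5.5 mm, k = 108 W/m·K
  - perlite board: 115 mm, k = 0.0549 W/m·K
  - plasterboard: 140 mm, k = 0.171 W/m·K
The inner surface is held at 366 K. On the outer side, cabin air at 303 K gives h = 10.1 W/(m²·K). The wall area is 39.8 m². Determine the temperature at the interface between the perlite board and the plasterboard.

T ≈ 322 K

Treating each layer as a thermal resistance in series:
R_brass = L/(kA) = 0.0055/(108×39.8) = 1.28×10^-6 K/W
R_perlite board = L/(kA) = 0.115/(0.0549×39.8) = 0.05263 K/W
R_plasterboard = L/(kA) = 0.14/(0.171×39.8) = 0.02057 K/W
R_outer film = 1/(h_o·A) = 1/(10.1×39.8) = 0.002488 K/W
R_total = 0.07569 K/W;  Q = ΔT/R_total = 63/0.07569 = 832.3 W
T_interface = T_inner − Q·ΣR(inner→interface) = 366 − 832×0.05263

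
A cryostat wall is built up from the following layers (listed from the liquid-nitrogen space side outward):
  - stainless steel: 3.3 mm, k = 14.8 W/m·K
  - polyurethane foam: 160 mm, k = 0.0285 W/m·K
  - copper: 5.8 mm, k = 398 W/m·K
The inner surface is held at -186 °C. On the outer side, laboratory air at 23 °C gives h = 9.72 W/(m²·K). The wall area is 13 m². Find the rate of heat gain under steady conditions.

Using the resistance-network approach (series):
R_stainless steel = L/(kA) = 0.0033/(14.8×13) = 1.715×10^-5 K/W
R_polyurethane foam = L/(kA) = 0.16/(0.0285×13) = 0.4318 K/W
R_copper = L/(kA) = 0.0058/(398×13) = 1.121×10^-6 K/W
R_outer film = 1/(h_o·A) = 1/(9.72×13) = 0.007914 K/W
R_total = 0.4398 K/W
Q = ΔT / R_total = 209 / 0.4398

Q ≈ 475 W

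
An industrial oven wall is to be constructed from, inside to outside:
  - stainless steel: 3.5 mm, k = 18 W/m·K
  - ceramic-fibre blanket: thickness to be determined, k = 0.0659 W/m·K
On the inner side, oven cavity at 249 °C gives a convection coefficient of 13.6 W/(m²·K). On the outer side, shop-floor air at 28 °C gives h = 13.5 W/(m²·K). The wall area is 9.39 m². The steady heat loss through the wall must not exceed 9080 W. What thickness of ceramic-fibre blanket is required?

Series thermal resistances:
R_inner film = 1/(h_i·A) = 1/(13.6×9.39) = 0.007831 K/W
R_stainless steel = L/(kA) = 0.0035/(18×9.39) = 2.071×10^-5 K/W
R_outer film = 1/(h_o·A) = 1/(13.5×9.39) = 0.007889 K/W
Sum of the known resistances R_other = 0.01574 K/W
Required total resistance R_tot = ΔT/Q_allow = 221/9080 = 0.02434 K/W
R_ceramic-fibre blanket = R_tot − R_other = 0.008599 K/W
L = R·k·A = 0.008599×0.0659×9.39

L ≈ 5.32 mm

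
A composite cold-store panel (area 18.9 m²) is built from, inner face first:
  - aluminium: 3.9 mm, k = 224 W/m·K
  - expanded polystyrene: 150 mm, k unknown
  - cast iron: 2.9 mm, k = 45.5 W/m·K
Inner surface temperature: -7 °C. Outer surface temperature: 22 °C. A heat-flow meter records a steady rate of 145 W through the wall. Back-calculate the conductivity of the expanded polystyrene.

Series thermal resistances:
R_aluminium = L/(kA) = 0.0039/(224×18.9) = 9.212×10^-7 K/W
R_cast iron = L/(kA) = 0.0029/(45.5×18.9) = 3.372×10^-6 K/W
Sum of known resistances R_other = 4.293×10^-6 K/W
Total R = ΔT/Q = 29/145 = 0.2 K/W
R_expanded polystyrene = R_total − R_other = 0.2 K/W
k = L/(R·A) = 0.15/(0.2×18.9)

k ≈ 0.0397 W/(m·K)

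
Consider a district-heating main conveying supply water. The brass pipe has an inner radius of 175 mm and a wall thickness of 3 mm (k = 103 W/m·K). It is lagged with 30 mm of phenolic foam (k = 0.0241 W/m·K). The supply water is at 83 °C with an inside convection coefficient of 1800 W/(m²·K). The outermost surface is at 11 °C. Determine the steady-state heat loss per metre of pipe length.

q′ ≈ 70 W/m

For a radial system each layer contributes R = ln(r_out/r_in)/(2πkL); films add R = 1/(hA).
R_inner film = 1/(h_i·2πr₁L) = 1/(1800×2π×0.175×1) = 5.053×10^-4 K/W
R_brass pipe wall = ln(178/175)/(2π×103×1) = 2.626×10^-5 K/W
R_phenolic foam = ln(208/178)/(2π×0.0241×1) = 1.029 K/W
R_total = 1.029 K/W
Q = ΔT/R_total = 72/1.029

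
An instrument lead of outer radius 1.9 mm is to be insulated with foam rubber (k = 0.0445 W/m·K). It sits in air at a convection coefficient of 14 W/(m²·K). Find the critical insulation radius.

r_cr ≈ 3.18 mm

For a cylinder r_cr = k/h = 0.0445/14
r_cr = 3.18 mm; since the bare radius (1.9 mm) is below r_cr, adding a thin layer of insulation will *increase* heat loss.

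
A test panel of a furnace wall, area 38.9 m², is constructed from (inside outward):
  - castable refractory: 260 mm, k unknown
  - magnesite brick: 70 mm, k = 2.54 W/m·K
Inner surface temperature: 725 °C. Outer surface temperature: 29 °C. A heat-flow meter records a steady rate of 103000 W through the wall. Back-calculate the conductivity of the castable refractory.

k ≈ 1.1 W/(m·K)

Using the resistance-network approach (series):
R_magnesite brick = L/(kA) = 0.07/(2.54×38.9) = 7.085×10^-4 K/W
Sum of known resistances R_other = 7.085×10^-4 K/W
Total R = ΔT/Q = 696/103000 = 0.006757 K/W
R_castable refractory = R_total − R_other = 0.006049 K/W
k = L/(R·A) = 0.26/(0.006049×38.9)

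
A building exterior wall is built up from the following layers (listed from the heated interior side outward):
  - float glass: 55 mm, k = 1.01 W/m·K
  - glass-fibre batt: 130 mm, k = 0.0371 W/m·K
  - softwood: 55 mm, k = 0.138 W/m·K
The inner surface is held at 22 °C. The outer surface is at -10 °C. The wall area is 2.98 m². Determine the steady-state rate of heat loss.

Q ≈ 24.1 W

Treating each layer as a thermal resistance in series:
R_float glass = L/(kA) = 0.055/(1.01×2.98) = 0.01827 K/W
R_glass-fibre batt = L/(kA) = 0.13/(0.0371×2.98) = 1.176 K/W
R_softwood = L/(kA) = 0.055/(0.138×2.98) = 0.1337 K/W
R_total = 1.328 K/W
Q = ΔT / R_total = 32 / 1.328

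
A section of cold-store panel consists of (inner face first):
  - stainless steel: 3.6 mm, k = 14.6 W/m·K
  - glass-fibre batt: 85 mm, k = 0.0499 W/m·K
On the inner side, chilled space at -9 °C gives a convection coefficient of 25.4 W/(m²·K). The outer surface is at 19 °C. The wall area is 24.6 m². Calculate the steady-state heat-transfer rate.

Q ≈ 395 W

Thermal resistances in series:
R_inner film = 1/(h_i·A) = 1/(25.4×24.6) = 0.0016 K/W
R_stainless steel = L/(kA) = 0.0036/(14.6×24.6) = 1.002×10^-5 K/W
R_glass-fibre batt = L/(kA) = 0.085/(0.0499×24.6) = 0.06924 K/W
R_total = 0.07085 K/W
Q = ΔT / R_total = 28 / 0.07085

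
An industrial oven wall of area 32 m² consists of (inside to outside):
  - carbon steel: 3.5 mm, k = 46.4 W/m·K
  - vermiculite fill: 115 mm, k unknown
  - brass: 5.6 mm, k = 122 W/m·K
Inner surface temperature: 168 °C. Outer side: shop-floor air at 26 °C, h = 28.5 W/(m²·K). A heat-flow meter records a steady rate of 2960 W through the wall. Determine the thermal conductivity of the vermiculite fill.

k ≈ 0.0767 W/(m·K)

Thermal resistances in series:
R_carbon steel = L/(kA) = 0.0035/(46.4×32) = 2.357×10^-6 K/W
R_brass = L/(kA) = 0.0056/(122×32) = 1.434×10^-6 K/W
R_outer film = 1/(h_o·A) = 1/(28.5×32) = 0.001096 K/W
Sum of known resistances R_other = 0.0011 K/W
Total R = ΔT/Q = 142/2960 = 0.04797 K/W
R_vermiculite fill = R_total − R_other = 0.04687 K/W
k = L/(R·A) = 0.115/(0.04687×32)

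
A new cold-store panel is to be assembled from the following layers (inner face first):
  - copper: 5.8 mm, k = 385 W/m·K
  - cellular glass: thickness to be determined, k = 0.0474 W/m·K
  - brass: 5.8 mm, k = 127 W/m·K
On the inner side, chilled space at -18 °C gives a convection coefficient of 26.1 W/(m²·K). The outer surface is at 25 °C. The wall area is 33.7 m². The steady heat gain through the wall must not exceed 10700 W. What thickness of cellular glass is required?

L ≈ 4.6 mm

Treating each layer as a thermal resistance in series:
R_inner film = 1/(h_i·A) = 1/(26.1×33.7) = 0.001137 K/W
R_copper = L/(kA) = 0.0058/(385×33.7) = 4.47×10^-7 K/W
R_brass = L/(kA) = 0.0058/(127×33.7) = 1.355×10^-6 K/W
Sum of the known resistances R_other = 0.001139 K/W
Required total resistance R_tot = ΔT/Q_allow = 43/10700 = 0.004019 K/W
R_cellular glass = R_tot − R_other = 0.00288 K/W
L = R·k·A = 0.00288×0.0474×33.7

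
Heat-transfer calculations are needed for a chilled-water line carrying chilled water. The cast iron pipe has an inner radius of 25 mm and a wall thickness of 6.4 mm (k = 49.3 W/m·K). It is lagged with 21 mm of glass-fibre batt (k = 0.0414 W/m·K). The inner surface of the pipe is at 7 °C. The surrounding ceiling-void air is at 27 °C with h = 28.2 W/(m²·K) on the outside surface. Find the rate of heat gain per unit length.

q′ ≈ 9.63 W/m

Treating each annulus and film as a series resistance:
R_cast iron pipe wall = ln(31.4/25)/(2π×49.3×1) = 7.358×10^-4 K/W
R_glass-fibre batt = ln(52.4/31.4)/(2π×0.0414×1) = 1.969 K/W
R_outer film = 1/(h_o·2πr_oL) = 1/(28.2×2π×0.0524×1) = 0.1077 K/W
R_total = 2.077 K/W
Q = ΔT/R_total = 20/2.077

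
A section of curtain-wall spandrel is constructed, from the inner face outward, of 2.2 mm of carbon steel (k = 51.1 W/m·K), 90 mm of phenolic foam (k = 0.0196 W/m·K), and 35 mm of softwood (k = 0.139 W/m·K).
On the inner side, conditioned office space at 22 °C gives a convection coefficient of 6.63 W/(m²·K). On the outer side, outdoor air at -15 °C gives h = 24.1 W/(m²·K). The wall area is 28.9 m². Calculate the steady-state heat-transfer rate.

Treating each layer as a thermal resistance in series:
R_inner film = 1/(h_i·A) = 1/(6.63×28.9) = 0.005219 K/W
R_carbon steel = L/(kA) = 0.0022/(51.1×28.9) = 1.49×10^-6 K/W
R_phenolic foam = L/(kA) = 0.09/(0.0196×28.9) = 0.1589 K/W
R_softwood = L/(kA) = 0.035/(0.139×28.9) = 0.008713 K/W
R_outer film = 1/(h_o·A) = 1/(24.1×28.9) = 0.001436 K/W
R_total = 0.1743 K/W
Q = ΔT / R_total = 37 / 0.1743

Q ≈ 212 W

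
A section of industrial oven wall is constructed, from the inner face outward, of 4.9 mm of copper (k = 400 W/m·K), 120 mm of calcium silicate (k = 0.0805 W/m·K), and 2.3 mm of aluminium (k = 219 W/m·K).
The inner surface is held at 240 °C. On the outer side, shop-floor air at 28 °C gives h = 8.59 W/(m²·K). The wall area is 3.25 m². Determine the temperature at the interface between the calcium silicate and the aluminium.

Model the wall as resistances in series:
R_copper = L/(kA) = 0.0049/(400×3.25) = 3.769×10^-6 K/W
R_calcium silicate = L/(kA) = 0.12/(0.0805×3.25) = 0.4587 K/W
R_aluminium = L/(kA) = 0.0023/(219×3.25) = 3.231×10^-6 K/W
R_outer film = 1/(h_o·A) = 1/(8.59×3.25) = 0.03582 K/W
R_total = 0.4945 K/W;  Q = ΔT/R_total = 212/0.4945 = 428.7 W
T_interface = T_inner − Q·ΣR(inner→interface) = 240 − 429×0.4587

T ≈ 43.4 °C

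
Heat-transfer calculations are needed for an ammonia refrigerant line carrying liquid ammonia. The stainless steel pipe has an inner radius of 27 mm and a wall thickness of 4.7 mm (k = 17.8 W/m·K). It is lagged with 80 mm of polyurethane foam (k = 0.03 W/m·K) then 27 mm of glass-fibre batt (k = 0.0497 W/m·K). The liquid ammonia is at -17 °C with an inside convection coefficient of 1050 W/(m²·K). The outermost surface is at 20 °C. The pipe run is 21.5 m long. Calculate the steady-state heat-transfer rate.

Q ≈ 108 W

Cylindrical conduction, so R = ln(r₂/r₁)/(2πkL) per layer, in series:
R_inner film = 1/(h_i·2πr₁L) = 1/(1050×2π×0.027×21.5) = 2.611×10^-4 K/W
R_stainless steel pipe wall = ln(31.7/27)/(2π×17.8×21.5) = 6.674×10^-5 K/W
R_polyurethane foam = ln(111.7/31.7)/(2π×0.03×21.5) = 0.3108 K/W
R_glass-fibre batt = ln(138.7/111.7)/(2π×0.0497×21.5) = 0.03225 K/W
R_total = 0.3434 K/W
Q = ΔT/R_total = 37/0.3434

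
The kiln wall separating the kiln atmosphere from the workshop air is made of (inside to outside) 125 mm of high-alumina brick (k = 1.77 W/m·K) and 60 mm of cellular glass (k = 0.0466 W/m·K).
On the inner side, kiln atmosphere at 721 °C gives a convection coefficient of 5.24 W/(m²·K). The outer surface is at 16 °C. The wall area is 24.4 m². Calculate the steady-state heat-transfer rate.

Q ≈ 11100 W

Treating each layer as a thermal resistance in series:
R_inner film = 1/(h_i·A) = 1/(5.24×24.4) = 0.007821 K/W
R_high-alumina brick = L/(kA) = 0.125/(1.77×24.4) = 0.002894 K/W
R_cellular glass = L/(kA) = 0.06/(0.0466×24.4) = 0.05277 K/W
R_total = 0.06348 K/W
Q = ΔT / R_total = 705 / 0.06348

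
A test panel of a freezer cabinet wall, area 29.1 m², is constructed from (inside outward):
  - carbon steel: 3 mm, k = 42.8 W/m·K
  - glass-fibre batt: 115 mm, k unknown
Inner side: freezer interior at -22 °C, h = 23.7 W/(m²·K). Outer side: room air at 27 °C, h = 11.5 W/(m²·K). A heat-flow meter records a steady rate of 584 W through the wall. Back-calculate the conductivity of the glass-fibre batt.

Thermal resistances in series:
R_inner film = 1/(h_i·A) = 1/(23.7×29.1) = 0.00145 K/W
R_carbon steel = L/(kA) = 0.003/(42.8×29.1) = 2.409×10^-6 K/W
R_outer film = 1/(h_o·A) = 1/(11.5×29.1) = 0.002988 K/W
Sum of known resistances R_other = 0.004441 K/W
Total R = ΔT/Q = 49/584 = 0.0839 K/W
R_glass-fibre batt = R_total − R_other = 0.07946 K/W
k = L/(R·A) = 0.115/(0.07946×29.1)

k ≈ 0.0497 W/(m·K)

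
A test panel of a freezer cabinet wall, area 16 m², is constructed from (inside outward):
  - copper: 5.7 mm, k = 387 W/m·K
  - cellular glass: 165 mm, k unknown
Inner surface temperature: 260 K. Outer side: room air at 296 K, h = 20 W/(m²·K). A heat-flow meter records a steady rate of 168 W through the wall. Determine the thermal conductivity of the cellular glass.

Thermal resistances in series:
R_copper = L/(kA) = 0.0057/(387×16) = 9.205×10^-7 K/W
R_outer film = 1/(h_o·A) = 1/(20×16) = 0.003125 K/W
Sum of known resistances R_other = 0.003126 K/W
Total R = ΔT/Q = 36/168 = 0.2143 K/W
R_cellular glass = R_total − R_other = 0.2112 K/W
k = L/(R·A) = 0.165/(0.2112×16)

k ≈ 0.0488 W/(m·K)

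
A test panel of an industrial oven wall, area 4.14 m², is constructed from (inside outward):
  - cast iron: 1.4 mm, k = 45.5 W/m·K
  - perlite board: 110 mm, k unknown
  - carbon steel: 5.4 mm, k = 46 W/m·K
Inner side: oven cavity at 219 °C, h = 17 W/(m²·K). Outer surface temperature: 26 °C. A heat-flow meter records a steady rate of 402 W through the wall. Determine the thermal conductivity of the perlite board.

Series thermal resistances:
R_inner film = 1/(h_i·A) = 1/(17×4.14) = 0.01421 K/W
R_cast iron = L/(kA) = 0.0014/(45.5×4.14) = 7.432×10^-6 K/W
R_carbon steel = L/(kA) = 0.0054/(46×4.14) = 2.836×10^-5 K/W
Sum of known resistances R_other = 0.01424 K/W
Total R = ΔT/Q = 193/402 = 0.4801 K/W
R_perlite board = R_total − R_other = 0.4659 K/W
k = L/(R·A) = 0.11/(0.4659×4.14)

k ≈ 0.057 W/(m·K)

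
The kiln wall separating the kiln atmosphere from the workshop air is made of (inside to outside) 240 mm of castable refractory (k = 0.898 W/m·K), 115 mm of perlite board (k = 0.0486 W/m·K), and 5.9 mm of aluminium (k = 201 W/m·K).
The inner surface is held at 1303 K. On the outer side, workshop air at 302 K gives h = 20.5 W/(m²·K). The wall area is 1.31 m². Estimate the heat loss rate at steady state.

Thermal resistances in series:
R_castable refractory = L/(kA) = 0.24/(0.898×1.31) = 0.204 K/W
R_perlite board = L/(kA) = 0.115/(0.0486×1.31) = 1.806 K/W
R_aluminium = L/(kA) = 0.0059/(201×1.31) = 2.241×10^-5 K/W
R_outer film = 1/(h_o·A) = 1/(20.5×1.31) = 0.03724 K/W
R_total = 2.048 K/W
Q = ΔT / R_total = 1001 / 2.048

Q ≈ 489 W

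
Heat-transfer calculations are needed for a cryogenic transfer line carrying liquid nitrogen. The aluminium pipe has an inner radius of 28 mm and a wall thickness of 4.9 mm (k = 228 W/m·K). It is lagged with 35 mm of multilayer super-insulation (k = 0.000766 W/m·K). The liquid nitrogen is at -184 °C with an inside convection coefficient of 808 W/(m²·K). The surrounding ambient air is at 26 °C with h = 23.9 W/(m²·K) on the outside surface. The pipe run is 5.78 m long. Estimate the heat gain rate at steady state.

Q ≈ 8.06 W

Treating each annulus and film as a series resistance:
R_inner film = 1/(h_i·2πr₁L) = 1/(808×2π×0.028×5.78) = 0.001217 K/W
R_aluminium pipe wall = ln(32.9/28)/(2π×228×5.78) = 1.948×10^-5 K/W
R_multilayer super-insulation = ln(67.9/32.9)/(2π×0.000766×5.78) = 26.05 K/W
R_outer film = 1/(h_o·2πr_oL) = 1/(23.9×2π×0.0679×5.78) = 0.01697 K/W
R_total = 26.06 K/W
Q = ΔT/R_total = 210/26.06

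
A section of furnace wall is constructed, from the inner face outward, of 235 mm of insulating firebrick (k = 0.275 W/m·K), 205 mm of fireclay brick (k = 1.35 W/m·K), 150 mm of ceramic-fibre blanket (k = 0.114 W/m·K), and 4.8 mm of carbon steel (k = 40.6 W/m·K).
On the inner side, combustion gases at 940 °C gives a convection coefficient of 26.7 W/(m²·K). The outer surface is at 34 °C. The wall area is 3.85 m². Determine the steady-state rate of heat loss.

Thermal resistances in series:
R_inner film = 1/(h_i·A) = 1/(26.7×3.85) = 0.009728 K/W
R_insulating firebrick = L/(kA) = 0.235/(0.275×3.85) = 0.222 K/W
R_fireclay brick = L/(kA) = 0.205/(1.35×3.85) = 0.03944 K/W
R_ceramic-fibre blanket = L/(kA) = 0.15/(0.114×3.85) = 0.3418 K/W
R_carbon steel = L/(kA) = 0.0048/(40.6×3.85) = 3.071×10^-5 K/W
R_total = 0.6129 K/W
Q = ΔT / R_total = 906 / 0.6129

Q ≈ 1480 W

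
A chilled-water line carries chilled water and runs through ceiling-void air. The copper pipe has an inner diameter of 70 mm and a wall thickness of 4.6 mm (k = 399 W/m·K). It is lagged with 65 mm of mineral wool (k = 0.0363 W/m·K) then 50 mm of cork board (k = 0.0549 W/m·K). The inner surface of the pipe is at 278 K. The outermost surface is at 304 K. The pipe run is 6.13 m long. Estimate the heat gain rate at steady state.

Q ≈ 29.6 W

Cylindrical conduction, so R = ln(r₂/r₁)/(2πkL) per layer, in series:
R_copper pipe wall = ln(39.6/35)/(2π×399×6.13) = 8.035×10^-6 K/W
R_mineral wool = ln(104.6/39.6)/(2π×0.0363×6.13) = 0.6947 K/W
R_cork board = ln(154.6/104.6)/(2π×0.0549×6.13) = 0.1848 K/W
R_total = 0.8795 K/W
Q = ΔT/R_total = 26/0.8795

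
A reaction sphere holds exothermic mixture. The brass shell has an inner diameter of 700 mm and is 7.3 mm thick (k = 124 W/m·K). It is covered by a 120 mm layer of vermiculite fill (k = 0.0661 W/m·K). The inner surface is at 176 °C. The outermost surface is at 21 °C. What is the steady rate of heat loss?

Radial (spherical) resistances in series:
R_brass shell = (1/0.35 − 1/0.3573)/(4π×124) = 3.746×10^-5 K/W
R_vermiculite fill = (1/0.3573 − 1/0.4773)/(4π×0.0661) = 0.8471 K/W
R_total = 0.8472 K/W
Q = ΔT/R_total = 155/0.8472

Q ≈ 183 W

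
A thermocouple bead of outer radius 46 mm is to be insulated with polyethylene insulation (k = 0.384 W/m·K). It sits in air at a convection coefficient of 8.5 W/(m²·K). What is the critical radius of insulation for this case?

r_cr ≈ 90.4 mm

For a sphere r_cr = 2k/h = 2×0.384/8.5
r_cr = 90.4 mm; since the bare radius (46 mm) is below r_cr, adding a thin layer of insulation will *increase* heat loss.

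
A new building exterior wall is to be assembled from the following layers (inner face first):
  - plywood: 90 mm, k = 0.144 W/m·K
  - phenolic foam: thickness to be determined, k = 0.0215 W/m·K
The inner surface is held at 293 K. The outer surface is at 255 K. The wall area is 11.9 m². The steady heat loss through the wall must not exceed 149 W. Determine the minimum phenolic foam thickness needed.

Series thermal resistances:
R_plywood = L/(kA) = 0.09/(0.144×11.9) = 0.05252 K/W
Sum of the known resistances R_other = 0.05252 K/W
Required total resistance R_tot = ΔT/Q_allow = 38/149 = 0.255 K/W
R_phenolic foam = R_tot − R_other = 0.2025 K/W
L = R·k·A = 0.2025×0.0215×11.9

L ≈ 51.8 mm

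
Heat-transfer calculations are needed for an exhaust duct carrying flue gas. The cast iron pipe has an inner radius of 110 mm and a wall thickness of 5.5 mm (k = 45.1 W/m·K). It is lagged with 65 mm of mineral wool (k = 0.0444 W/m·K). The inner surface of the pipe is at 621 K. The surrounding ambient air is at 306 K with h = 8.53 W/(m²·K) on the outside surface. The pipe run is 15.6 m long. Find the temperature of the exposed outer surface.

T ≈ 325 K

Radial resistances (cylindrical: R_cond = ln(r_o/r_i)/(2πkL), R_conv = 1/(h·2πrL)):
R_cast iron pipe wall = ln(115.5/110)/(2π×45.1×15.6) = 1.104×10^-5 K/W
R_mineral wool = ln(180.5/115.5)/(2π×0.0444×15.6) = 0.1026 K/W
R_outer film = 1/(h_o·2πr_oL) = 1/(8.53×2π×0.1805×15.6) = 0.006626 K/W
R_total = 0.1092 K/W
Q = ΔT/R_total = 315/0.1092
Q = 2880 W
T_interface = T_inner − Q·ΣR(inner→interface) = 621 − 2880×0.1026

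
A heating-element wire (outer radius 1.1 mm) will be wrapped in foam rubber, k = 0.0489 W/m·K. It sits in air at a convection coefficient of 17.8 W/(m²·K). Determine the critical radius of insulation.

r_cr ≈ 2.75 mm

For a cylinder r_cr = k/h = 0.0489/17.8
r_cr = 2.75 mm; since the bare radius (1.1 mm) is below r_cr, adding a thin layer of insulation will *increase* heat loss.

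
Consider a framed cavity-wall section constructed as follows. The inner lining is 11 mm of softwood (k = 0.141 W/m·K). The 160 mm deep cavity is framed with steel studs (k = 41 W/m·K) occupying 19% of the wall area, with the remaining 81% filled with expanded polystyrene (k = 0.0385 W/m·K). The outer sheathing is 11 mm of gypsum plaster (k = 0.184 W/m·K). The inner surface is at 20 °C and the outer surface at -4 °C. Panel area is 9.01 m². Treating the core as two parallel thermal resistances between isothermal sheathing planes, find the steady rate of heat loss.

Sheathing layers in series; stud and cavity paths in parallel between them.
R_inner = 0.011/(0.141×9.01) = 0.008659 K/W
R_stud  = 0.16/(41×0.19×9.01) = 0.00228 K/W
R_cav   = 0.16/(0.0385×0.81×9.01) = 0.5694 K/W
1/R_core = 1/R_stud + 1/R_cav → R_core = 0.002271 K/W
R_outer = 0.011/(0.184×9.01) = 0.006635 K/W
R_total = 0.01756 K/W
Q = ΔT/R_total = 24/0.01756

Q ≈ 1370 W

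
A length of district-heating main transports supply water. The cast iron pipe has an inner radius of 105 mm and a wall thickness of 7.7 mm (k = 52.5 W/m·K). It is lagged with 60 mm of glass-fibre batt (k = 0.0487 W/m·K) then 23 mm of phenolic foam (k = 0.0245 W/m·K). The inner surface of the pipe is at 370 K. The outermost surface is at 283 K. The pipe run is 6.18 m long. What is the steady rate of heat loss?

Q ≈ 244 W

For a radial system each layer contributes R = ln(r_out/r_in)/(2πkL); films add R = 1/(hA).
R_cast iron pipe wall = ln(112.7/105)/(2π×52.5×6.18) = 3.471×10^-5 K/W
R_glass-fibre batt = ln(172.7/112.7)/(2π×0.0487×6.18) = 0.2257 K/W
R_phenolic foam = ln(195.7/172.7)/(2π×0.0245×6.18) = 0.1314 K/W
R_total = 0.3572 K/W
Q = ΔT/R_total = 87/0.3572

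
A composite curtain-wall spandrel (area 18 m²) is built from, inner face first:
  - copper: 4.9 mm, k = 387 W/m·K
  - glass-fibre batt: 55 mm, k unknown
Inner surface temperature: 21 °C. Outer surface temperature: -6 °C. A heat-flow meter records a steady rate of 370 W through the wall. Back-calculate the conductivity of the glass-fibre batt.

k ≈ 0.0419 W/(m·K)

Series thermal resistances:
R_copper = L/(kA) = 0.0049/(387×18) = 7.034×10^-7 K/W
Sum of known resistances R_other = 7.034×10^-7 K/W
Total R = ΔT/Q = 27/370 = 0.07297 K/W
R_glass-fibre batt = R_total − R_other = 0.07297 K/W
k = L/(R·A) = 0.055/(0.07297×18)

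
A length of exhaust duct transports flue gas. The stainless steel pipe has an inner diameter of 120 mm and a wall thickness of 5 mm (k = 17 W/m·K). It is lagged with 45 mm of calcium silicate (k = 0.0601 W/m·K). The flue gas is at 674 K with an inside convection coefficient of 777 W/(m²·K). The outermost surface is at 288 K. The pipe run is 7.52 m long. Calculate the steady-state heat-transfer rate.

Q ≈ 2080 W

Per-layer cylindrical resistances, series-summed:
R_inner film = 1/(h_i·2πr₁L) = 1/(777×2π×0.06×7.52) = 4.54×10^-4 K/W
R_stainless steel pipe wall = ln(65/60)/(2π×17×7.52) = 9.965×10^-5 K/W
R_calcium silicate = ln(110/65)/(2π×0.0601×7.52) = 0.1853 K/W
R_total = 0.1858 K/W
Q = ΔT/R_total = 386/0.1858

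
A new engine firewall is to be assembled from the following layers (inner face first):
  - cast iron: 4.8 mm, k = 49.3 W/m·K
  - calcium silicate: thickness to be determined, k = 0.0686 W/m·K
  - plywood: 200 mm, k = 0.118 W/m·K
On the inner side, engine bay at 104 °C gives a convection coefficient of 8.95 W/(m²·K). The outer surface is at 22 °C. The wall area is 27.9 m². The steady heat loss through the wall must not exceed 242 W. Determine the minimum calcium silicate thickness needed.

Using the resistance-network approach (series):
R_inner film = 1/(h_i·A) = 1/(8.95×27.9) = 0.004005 K/W
R_cast iron = L/(kA) = 0.0048/(49.3×27.9) = 3.49×10^-6 K/W
R_plywood = L/(kA) = 0.2/(0.118×27.9) = 0.06075 K/W
Sum of the known resistances R_other = 0.06476 K/W
Required total resistance R_tot = ΔT/Q_allow = 82/242 = 0.3388 K/W
R_calcium silicate = R_tot − R_other = 0.2741 K/W
L = R·k·A = 0.2741×0.0686×27.9

L ≈ 525 mm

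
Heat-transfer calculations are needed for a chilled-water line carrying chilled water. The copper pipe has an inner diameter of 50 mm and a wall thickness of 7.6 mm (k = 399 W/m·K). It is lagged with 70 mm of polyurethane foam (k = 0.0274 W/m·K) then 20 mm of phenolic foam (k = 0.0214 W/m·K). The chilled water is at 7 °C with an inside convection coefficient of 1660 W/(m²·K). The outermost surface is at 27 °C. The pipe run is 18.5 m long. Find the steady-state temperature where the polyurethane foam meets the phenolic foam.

Radial resistances (cylindrical: R_cond = ln(r_o/r_i)/(2πkL), R_conv = 1/(h·2πrL)):
R_inner film = 1/(h_i·2πr₁L) = 1/(1660×2π×0.025×18.5) = 2.073×10^-4 K/W
R_copper pipe wall = ln(32.6/25)/(2π×399×18.5) = 5.723×10^-6 K/W
R_polyurethane foam = ln(102.6/32.6)/(2π×0.0274×18.5) = 0.36 K/W
R_phenolic foam = ln(122.6/102.6)/(2π×0.0214×18.5) = 0.07159 K/W
R_total = 0.4318 K/W
Q = ΔT/R_total = 20/0.4318
Q = 46.3 W
T_interface = T_inner + Q·ΣR(inner→interface) = 7 + 46.3×0.3602

T ≈ 23.7 °C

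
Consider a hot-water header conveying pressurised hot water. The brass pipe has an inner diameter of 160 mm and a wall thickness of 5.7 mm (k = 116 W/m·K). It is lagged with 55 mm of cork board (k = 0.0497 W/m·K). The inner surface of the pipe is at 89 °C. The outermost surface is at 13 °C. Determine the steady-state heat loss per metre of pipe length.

q′ ≈ 47.9 W/m

Cylindrical conduction, so R = ln(r₂/r₁)/(2πkL) per layer, in series:
R_brass pipe wall = ln(85.7/80)/(2π×116×1) = 9.443×10^-5 K/W
R_cork board = ln(140.7/85.7)/(2π×0.0497×1) = 1.588 K/W
R_total = 1.588 K/W
Q = ΔT/R_total = 76/1.588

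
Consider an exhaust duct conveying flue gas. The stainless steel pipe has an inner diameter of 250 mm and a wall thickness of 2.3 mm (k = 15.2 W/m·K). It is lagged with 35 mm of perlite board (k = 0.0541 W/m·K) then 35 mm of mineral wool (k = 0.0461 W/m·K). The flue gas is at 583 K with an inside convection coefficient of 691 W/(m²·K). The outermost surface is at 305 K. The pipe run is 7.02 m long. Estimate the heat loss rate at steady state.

Q ≈ 1400 W

Radial resistances (cylindrical: R_cond = ln(r_o/r_i)/(2πkL), R_conv = 1/(h·2πrL)):
R_inner film = 1/(h_i·2πr₁L) = 1/(691×2π×0.125×7.02) = 2.625×10^-4 K/W
R_stainless steel pipe wall = ln(127.3/125)/(2π×15.2×7.02) = 2.72×10^-5 K/W
R_perlite board = ln(162.3/127.3)/(2π×0.0541×7.02) = 0.1018 K/W
R_mineral wool = ln(197.3/162.3)/(2π×0.0461×7.02) = 0.09604 K/W
R_total = 0.1981 K/W
Q = ΔT/R_total = 278/0.1981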